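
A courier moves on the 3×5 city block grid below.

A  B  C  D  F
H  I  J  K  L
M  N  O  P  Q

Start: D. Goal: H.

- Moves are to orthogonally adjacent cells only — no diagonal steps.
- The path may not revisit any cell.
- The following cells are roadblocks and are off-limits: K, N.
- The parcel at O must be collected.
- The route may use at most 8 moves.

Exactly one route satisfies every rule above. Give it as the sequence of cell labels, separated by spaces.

The budget equals the shortest possible length, so every move has to be on a shortest route through the required cells.
Route from D: right 1 to F, down 2 to Q, left 2 to O, up 1 to J, left 2 to H — 8 moves in all.
Check: all required cells visited; 8 ≤ 8 moves.

D F L Q P O J I H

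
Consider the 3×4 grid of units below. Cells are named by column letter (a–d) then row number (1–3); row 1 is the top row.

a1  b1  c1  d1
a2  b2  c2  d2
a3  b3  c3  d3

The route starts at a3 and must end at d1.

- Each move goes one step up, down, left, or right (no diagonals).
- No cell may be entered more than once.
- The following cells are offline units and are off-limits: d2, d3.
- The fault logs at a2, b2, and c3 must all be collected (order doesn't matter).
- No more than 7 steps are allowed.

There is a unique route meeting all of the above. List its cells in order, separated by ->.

a3 -> a2 -> b2 -> b3 -> c3 -> c2 -> c1 -> d1

The budget equals the shortest possible length, so every move has to be on a shortest route through the required cells.
Route from a3: up to a2, right to b2, down to b3, right to c3, 2× up (reaching c1), right to d1 — 7 moves in all.
Check: all required cells visited; 7 ≤ 7 moves.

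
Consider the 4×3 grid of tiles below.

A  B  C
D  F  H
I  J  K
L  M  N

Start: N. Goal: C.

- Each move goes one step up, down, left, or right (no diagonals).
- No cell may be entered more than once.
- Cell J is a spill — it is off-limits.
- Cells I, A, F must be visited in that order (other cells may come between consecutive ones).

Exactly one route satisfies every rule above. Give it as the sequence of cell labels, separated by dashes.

N - M - L - I - D - A - B - F - H - C

The waypoints must appear in the order I, A, F, with no cell reused.
Route from N: 2× left (reaching L), 3× up (reaching A), right to B, down to F, right to H, up to C — 9 moves in all.
Check: order respected (I at step 3, A at step 5, F at step 7).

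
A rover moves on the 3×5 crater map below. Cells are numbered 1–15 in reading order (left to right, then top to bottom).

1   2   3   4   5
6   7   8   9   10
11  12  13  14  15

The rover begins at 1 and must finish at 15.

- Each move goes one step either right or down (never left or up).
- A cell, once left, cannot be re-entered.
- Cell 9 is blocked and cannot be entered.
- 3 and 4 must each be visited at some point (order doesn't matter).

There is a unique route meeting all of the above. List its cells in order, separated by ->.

1 -> 2 -> 3 -> 4 -> 5 -> 10 -> 15

Moves only go right or down, so the column and row indices never decrease.
Route from 1: 4× right (reaching 5), 2× down (reaching 15) — 6 moves in all.
Check: all required cells visited.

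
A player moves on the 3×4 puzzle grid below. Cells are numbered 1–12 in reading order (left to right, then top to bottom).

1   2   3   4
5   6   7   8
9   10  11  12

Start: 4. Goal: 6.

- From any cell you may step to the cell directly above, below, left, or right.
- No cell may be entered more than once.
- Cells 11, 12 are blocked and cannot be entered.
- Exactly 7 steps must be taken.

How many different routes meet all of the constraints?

Need simple routes of exactly 7 moves from 4 to 6 (Manhattan distance 3, so 2 moves are spent on a detour and 2 undoing it).
Enumerating: 4 8 7 3 2 1 5 6 | 4 3 2 1 5 9 10 6.
That gives 2 routes.

2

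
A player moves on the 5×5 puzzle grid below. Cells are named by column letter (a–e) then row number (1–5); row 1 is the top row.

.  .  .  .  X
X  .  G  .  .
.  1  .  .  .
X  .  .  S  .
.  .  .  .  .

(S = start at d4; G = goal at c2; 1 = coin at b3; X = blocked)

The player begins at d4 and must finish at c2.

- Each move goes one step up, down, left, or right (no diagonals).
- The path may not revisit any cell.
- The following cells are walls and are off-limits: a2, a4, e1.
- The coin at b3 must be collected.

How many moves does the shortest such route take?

Any route passes through b3 somewhere between d4 and c2. Summing Manhattan distances along the two legs (d4 → b3 → c2) gives a lower bound of 3 + 2 = 5 moves.
A route of 5 moves achieves this: d4 → d3 → c3 → b3 → b2 → c2.
Since 5 matches the lower bound, it is optimal.

5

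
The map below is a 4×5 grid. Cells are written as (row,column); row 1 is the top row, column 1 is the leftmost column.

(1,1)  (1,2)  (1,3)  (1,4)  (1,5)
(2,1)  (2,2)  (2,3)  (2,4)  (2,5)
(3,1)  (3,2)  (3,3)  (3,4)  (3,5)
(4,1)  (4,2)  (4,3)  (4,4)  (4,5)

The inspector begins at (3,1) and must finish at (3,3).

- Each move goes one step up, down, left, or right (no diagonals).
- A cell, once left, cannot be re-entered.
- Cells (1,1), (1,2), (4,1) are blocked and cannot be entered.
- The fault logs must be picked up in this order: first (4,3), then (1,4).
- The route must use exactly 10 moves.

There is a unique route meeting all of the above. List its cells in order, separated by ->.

The waypoints must appear in the order (4,3), (1,4), with no cell reused.
Route from (3,1): right to (3,2), down to (4,2), 2× right (reaching (4,4)), 3× up (reaching (1,4)), left to (1,3), 2× down (reaching (3,3)) — 10 moves in all.
Check: order respected ((4,3) at step 3, (1,4) at step 7); 10 moves as required.

(3,1) -> (3,2) -> (4,2) -> (4,3) -> (4,4) -> (3,4) -> (2,4) -> (1,4) -> (1,3) -> (2,3) -> (3,3)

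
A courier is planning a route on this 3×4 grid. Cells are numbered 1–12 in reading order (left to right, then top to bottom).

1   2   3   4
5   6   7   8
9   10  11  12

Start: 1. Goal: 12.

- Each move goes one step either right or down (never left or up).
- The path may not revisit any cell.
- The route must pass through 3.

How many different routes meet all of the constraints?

A right/down-only route from 1 to 12 makes exactly 2 down-moves and 3 right-moves in some order.
With no other constraints that would be C(5,2) = 10 routes.
Split at 3 and multiply the segment counts: 1→3: 1; 3→12: 3; product = 3.
That gives 3 routes.

3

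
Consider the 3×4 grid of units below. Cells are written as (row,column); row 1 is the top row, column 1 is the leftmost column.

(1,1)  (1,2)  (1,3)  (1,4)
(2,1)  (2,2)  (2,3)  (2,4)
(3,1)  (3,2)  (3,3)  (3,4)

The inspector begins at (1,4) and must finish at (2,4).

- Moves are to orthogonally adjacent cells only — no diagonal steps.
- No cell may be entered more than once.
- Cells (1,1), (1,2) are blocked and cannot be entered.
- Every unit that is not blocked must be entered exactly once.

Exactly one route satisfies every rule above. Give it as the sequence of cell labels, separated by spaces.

(1,4) (1,3) (2,3) (2,2) (2,1) (3,1) (3,2) (3,3) (3,4) (2,4)

Need to visit all 10 open cells exactly once, starting at (1,4) and ending at (2,4).
Cell (2,1) has only two open neighbours ((3,1) and (2,2)), so the path must pass straight through it: one of those is the cell it's entered from and the other is where it exits.
Route from (1,4): left 1 to (1,3), down 1 to (2,3), left 2 to (2,1), down 1 to (3,1), right 3 to (3,4), up 1 to (2,4) — 9 moves in all.
Check: all 10 open cells covered.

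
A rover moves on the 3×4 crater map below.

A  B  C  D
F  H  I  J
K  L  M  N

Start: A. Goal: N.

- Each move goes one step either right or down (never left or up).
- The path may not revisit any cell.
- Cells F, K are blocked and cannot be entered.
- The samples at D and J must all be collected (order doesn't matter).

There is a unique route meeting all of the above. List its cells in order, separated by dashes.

A - B - C - D - J - N

Moves only go right or down, so the column and row indices never decrease.
Route from A: 3× right (reaching D), 2× down (reaching N) — 5 moves in all.
Check: all required cells visited.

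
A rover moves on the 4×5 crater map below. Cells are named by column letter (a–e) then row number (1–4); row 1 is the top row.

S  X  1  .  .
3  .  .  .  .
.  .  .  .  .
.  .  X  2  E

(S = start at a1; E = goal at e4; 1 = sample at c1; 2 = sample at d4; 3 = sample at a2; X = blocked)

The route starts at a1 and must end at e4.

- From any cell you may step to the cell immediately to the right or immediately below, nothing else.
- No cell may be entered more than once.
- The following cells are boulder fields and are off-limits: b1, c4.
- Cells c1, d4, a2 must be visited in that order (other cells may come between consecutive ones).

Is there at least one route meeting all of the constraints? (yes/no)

no

a2 lies above d4, so going from d4 to a2 would need an upward move — but moves only go right/down, so d4 cannot be visited before a2.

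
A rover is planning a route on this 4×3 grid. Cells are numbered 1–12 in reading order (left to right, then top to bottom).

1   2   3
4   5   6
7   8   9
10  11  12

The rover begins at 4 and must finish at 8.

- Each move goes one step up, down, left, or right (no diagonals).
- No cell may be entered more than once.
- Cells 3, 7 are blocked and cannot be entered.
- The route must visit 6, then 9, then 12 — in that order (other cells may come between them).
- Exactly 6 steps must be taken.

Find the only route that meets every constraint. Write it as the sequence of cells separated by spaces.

4 5 6 9 12 11 8

The waypoints must appear in the order 6, 9, 12, with no cell reused.
Route from 4: 2× right (reaching 6), 2× down (reaching 12), left to 11, up to 8 — 6 moves in all.
Check: order respected (6 at step 2, 9 at step 3, 12 at step 4); 6 moves as required.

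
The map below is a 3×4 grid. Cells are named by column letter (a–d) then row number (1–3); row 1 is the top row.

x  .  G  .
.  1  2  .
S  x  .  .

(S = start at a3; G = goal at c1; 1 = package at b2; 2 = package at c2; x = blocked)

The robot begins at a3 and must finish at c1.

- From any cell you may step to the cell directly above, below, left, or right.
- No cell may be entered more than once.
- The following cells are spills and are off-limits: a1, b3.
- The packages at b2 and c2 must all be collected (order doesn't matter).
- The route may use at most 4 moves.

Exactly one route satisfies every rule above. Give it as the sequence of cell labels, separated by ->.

a3 -> a2 -> b2 -> c2 -> c1

The budget equals the shortest possible length, so every move has to be on a shortest route through the required cells.
Route from a3: up to a2, 2× right (reaching c2), up to c1 — 4 moves in all.
Check: all required cells visited; 4 ≤ 4 moves.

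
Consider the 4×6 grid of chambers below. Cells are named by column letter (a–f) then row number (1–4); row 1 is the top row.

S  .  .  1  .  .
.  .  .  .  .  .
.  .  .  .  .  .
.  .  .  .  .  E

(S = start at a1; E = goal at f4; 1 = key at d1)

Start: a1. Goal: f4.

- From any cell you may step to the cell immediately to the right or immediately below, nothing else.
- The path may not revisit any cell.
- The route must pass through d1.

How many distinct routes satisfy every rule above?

10

A right/down-only route from a1 to f4 makes exactly 3 down-moves and 5 right-moves in some order.
With no other constraints that would be C(8,3) = 56 routes.
Split at d1 and multiply the segment counts: a1→d1: 1; d1→f4: 10; product = 10.
That gives 10 routes.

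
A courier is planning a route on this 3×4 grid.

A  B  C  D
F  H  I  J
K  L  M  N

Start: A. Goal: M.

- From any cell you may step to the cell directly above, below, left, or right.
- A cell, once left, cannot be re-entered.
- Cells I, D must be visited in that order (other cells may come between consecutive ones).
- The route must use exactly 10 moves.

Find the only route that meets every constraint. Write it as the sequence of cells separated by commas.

A, F, K, L, H, I, C, D, J, N, M

The waypoints must appear in the order I, D, with no cell reused.
Route from A: 2× down (reaching K), right to L, up to H, right to I, up to C, right to D, 2× down (reaching N), left to M — 10 moves in all.
Check: order respected (I at step 5, D at step 7); 10 moves as required.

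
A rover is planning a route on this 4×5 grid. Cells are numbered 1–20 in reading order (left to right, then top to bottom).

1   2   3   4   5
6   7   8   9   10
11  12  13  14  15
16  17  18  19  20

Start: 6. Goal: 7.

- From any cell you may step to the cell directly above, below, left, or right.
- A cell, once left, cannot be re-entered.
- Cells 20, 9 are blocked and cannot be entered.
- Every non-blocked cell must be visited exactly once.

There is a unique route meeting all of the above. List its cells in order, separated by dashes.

Need to visit all 18 open cells exactly once, starting at 6 and ending at 7.
Route from 6: up 1 to 1, right 4 to 5, down 2 to 15, left 1 to 14, down 1 to 19, left 3 to 16, up 1 to 11, right 2 to 13, up 1 to 8, left 1 to 7 — 17 moves in all.
Check: all 18 open cells covered.

6 - 1 - 2 - 3 - 4 - 5 - 10 - 15 - 14 - 19 - 18 - 17 - 16 - 11 - 12 - 13 - 8 - 7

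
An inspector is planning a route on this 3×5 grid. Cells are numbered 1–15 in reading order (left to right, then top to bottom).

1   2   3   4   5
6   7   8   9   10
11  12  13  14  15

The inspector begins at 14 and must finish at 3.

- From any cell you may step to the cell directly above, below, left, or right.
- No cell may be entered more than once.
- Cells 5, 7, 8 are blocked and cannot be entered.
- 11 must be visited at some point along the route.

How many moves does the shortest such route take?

7

Any route passes through 11 somewhere between 14 and 3. Summing Manhattan distances along the two legs (14 → 11 → 3) gives a lower bound of 3 + 4 = 7 moves.
A route of 7 moves achieves this: 14 → 13 → 12 → 11 → 6 → 1 → 2 → 3.
Since 7 matches the lower bound, it is optimal.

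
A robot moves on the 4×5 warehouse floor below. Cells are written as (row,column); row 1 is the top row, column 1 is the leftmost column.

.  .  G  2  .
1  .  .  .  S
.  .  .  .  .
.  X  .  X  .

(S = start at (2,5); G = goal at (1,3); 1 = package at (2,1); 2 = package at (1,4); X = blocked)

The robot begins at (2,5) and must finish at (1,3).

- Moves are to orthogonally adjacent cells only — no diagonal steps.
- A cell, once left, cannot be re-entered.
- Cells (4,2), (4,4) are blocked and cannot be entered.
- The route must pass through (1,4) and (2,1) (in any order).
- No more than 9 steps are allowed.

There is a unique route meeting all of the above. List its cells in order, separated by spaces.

The budget equals the shortest possible length, so every move has to be on a shortest route through the required cells.
Route from (2,5): up to (1,5), left to (1,4), down to (2,4), 3× left (reaching (2,1)), up to (1,1), 2× right (reaching (1,3)) — 9 moves in all.
Check: all required cells visited; 9 ≤ 9 moves.

(2,5) (1,5) (1,4) (2,4) (2,3) (2,2) (2,1) (1,1) (1,2) (1,3)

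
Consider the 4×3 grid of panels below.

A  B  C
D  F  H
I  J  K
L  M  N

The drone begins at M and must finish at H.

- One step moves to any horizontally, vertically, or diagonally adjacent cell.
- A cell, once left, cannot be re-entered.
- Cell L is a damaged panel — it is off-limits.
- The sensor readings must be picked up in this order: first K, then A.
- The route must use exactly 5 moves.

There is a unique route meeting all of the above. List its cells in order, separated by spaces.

M K F A B H

The waypoints must appear in the order K, A, with no cell reused.
Route from M: up-right 1 to K, up-left 2 to A, right 1 to B, down-right 1 to H — 5 moves in all.
Check: order respected (K at step 1, A at step 3); 5 moves as required.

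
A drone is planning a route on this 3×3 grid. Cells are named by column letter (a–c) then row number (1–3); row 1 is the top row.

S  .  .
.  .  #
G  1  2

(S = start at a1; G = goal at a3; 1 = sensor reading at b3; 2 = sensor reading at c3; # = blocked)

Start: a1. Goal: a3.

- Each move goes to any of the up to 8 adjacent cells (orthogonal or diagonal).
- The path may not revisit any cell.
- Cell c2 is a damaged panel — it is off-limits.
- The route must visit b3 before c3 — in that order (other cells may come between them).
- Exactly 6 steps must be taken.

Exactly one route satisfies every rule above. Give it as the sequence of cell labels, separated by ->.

a1 -> b1 -> a2 -> b3 -> c3 -> b2 -> a3

The waypoints must appear in the order b3, c3, with no cell reused.
Route from a1: right 1 to b1, down-left 1 to a2, down-right 1 to b3, right 1 to c3, up-left 1 to b2, down-left 1 to a3 — 6 moves in all.
Check: order respected (1 at step 3, 2 at step 4); 6 moves as required.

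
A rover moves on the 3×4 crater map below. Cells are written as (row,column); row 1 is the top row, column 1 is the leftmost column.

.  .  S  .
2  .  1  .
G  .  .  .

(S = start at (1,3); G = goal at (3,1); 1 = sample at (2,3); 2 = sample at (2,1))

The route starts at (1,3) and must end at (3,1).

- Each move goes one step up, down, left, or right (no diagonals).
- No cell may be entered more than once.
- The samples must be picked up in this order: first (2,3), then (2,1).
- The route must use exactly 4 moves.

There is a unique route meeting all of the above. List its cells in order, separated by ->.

(1,3) -> (2,3) -> (2,2) -> (2,1) -> (3,1)

The waypoints must appear in the order (2,3), (2,1), with no cell reused.
Route from (1,3): down to (2,3), 2× left (reaching (2,1)), down to (3,1) — 4 moves in all.
Check: order respected (1 at step 1, 2 at step 3); 4 moves as required.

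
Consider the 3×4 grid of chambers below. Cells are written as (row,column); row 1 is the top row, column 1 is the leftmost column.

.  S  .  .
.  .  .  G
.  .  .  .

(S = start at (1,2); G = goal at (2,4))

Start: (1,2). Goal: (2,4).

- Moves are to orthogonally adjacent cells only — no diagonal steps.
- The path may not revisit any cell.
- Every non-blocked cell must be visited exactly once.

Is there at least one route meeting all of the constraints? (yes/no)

Exhausting the options from (1,2), every branch either would have to re-enter a cell already used or reaches the goal with a constraint still unmet.

no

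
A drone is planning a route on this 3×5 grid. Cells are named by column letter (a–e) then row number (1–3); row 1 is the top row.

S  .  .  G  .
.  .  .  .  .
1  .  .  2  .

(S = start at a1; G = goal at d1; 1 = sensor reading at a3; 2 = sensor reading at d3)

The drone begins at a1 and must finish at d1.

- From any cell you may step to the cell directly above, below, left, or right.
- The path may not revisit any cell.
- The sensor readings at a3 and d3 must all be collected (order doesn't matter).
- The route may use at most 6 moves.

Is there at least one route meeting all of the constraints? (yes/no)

Even ignoring the no-revisit rule, getting from a1 to d1, taking the cheapest ordering a1 → a3 → d3 → d1 needs at least 2 + 3 + 2 = 7 moves (Manhattan distance per leg), which exceeds the 6-move limit.

no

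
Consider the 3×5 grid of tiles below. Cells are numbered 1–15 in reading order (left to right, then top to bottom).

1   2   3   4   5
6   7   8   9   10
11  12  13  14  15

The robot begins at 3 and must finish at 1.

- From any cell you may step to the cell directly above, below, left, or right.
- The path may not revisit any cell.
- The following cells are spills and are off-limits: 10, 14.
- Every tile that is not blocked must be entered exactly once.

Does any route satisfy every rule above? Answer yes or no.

no

Cell 5 has only one open neighbour but is neither the start nor the goal, so a Hamiltonian route would have to both enter and leave it through the same neighbour — impossible without revisiting.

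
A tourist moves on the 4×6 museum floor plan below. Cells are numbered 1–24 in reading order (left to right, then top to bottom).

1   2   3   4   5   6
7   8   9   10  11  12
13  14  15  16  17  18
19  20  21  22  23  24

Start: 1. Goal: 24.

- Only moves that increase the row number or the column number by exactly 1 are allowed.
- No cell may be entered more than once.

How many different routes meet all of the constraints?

56

A right/down-only route from 1 to 24 makes exactly 3 down-moves and 5 right-moves in some order.
With no other constraints that would be C(8,3) = 56 routes.
That gives 56 routes.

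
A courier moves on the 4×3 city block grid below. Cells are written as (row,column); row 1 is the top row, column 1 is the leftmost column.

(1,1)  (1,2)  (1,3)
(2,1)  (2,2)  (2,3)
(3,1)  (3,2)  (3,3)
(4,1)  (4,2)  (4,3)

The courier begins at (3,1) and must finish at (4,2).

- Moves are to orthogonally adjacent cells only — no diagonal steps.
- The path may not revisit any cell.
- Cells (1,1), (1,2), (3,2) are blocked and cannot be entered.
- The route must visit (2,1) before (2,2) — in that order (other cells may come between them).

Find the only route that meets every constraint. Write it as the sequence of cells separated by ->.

(3,1) -> (2,1) -> (2,2) -> (2,3) -> (3,3) -> (4,3) -> (4,2)

The waypoints must appear in the order (2,1), (2,2), with no cell reused.
Route from (3,1): up 1 to (2,1), right 2 to (2,3), down 2 to (4,3), left 1 to (4,2) — 6 moves in all.
Check: order respected ((2,1) at step 1, (2,2) at step 2).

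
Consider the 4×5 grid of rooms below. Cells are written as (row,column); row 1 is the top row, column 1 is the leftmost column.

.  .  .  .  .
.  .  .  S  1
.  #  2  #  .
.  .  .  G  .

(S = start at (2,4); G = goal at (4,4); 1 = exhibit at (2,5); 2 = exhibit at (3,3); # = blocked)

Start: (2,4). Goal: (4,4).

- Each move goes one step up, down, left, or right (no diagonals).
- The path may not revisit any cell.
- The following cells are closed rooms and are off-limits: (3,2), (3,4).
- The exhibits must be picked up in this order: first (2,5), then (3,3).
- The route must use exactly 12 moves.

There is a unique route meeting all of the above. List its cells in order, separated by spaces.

(2,4) (2,5) (1,5) (1,4) (1,3) (1,2) (1,1) (2,1) (2,2) (2,3) (3,3) (4,3) (4,4)

The waypoints must appear in the order (2,5), (3,3), with no cell reused.
Route from (2,4): right 1 to (2,5), up 1 to (1,5), left 4 to (1,1), down 1 to (2,1), right 2 to (2,3), down 2 to (4,3), right 1 to (4,4) — 12 moves in all.
Check: order respected (1 at step 1, 2 at step 10); 12 moves as required.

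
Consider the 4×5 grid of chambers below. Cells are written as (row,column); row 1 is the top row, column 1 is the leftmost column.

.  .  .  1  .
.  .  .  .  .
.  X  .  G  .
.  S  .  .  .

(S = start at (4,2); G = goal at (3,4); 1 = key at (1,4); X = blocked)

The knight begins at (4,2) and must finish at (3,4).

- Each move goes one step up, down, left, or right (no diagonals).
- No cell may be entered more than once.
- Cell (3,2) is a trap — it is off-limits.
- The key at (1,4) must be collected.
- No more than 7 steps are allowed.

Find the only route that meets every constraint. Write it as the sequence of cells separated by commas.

The budget equals the shortest possible length, so every move has to be on a shortest route through the required cells.
Route from (4,2): right to (4,3), 3× up (reaching (1,3)), right to (1,4), 2× down (reaching (3,4)) — 7 moves in all.
Check: all required cells visited; 7 ≤ 7 moves.

(4,2), (4,3), (3,3), (2,3), (1,3), (1,4), (2,4), (3,4)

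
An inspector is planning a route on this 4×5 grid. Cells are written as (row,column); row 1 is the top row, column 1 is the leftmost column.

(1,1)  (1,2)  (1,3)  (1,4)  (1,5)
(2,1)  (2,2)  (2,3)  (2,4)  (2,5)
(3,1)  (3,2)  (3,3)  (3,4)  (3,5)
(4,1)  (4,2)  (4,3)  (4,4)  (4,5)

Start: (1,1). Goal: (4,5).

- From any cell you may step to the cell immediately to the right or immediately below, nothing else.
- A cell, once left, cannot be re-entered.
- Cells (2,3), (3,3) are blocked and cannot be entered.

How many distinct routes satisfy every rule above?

A right/down-only route from (1,1) to (4,5) makes exactly 3 down-moves and 4 right-moves in some order.
With no other constraints that would be C(7,3) = 35 routes.
Subtract routes through each blocked cell (inclusion–exclusion for overlaps): − through (2,3): 18 − through (3,3): 18 + through (2,3)&(3,3): 9 → 8.
That gives 8 routes.

8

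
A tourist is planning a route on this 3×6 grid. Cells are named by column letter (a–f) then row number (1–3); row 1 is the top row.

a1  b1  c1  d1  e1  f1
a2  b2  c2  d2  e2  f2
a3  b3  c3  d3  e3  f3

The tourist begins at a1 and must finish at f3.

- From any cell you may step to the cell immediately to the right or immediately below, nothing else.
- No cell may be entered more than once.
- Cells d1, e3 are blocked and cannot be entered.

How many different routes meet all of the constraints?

A right/down-only route from a1 to f3 makes exactly 2 down-moves and 5 right-moves in some order.
With no other constraints that would be C(7,2) = 21 routes.
Subtract routes through each blocked cell (inclusion–exclusion for overlaps): − through d1: 6 − through e3: 15 + through d1&e3: 3 → 3.
That gives 3 routes.

3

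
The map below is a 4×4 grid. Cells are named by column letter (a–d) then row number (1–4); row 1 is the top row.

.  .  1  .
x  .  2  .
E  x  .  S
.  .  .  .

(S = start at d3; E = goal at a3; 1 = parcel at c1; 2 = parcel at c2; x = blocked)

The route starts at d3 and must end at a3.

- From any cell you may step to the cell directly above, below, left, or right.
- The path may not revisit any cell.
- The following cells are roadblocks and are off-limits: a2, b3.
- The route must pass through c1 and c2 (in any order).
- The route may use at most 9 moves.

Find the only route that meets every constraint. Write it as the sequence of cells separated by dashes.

d3 - d2 - d1 - c1 - c2 - c3 - c4 - b4 - a4 - a3

The budget equals the shortest possible length, so every move has to be on a shortest route through the required cells.
Route from d3: 2× up (reaching d1), left to c1, 3× down (reaching c4), 2× left (reaching a4), up to a3 — 9 moves in all.
Check: all required cells visited; 9 ≤ 9 moves.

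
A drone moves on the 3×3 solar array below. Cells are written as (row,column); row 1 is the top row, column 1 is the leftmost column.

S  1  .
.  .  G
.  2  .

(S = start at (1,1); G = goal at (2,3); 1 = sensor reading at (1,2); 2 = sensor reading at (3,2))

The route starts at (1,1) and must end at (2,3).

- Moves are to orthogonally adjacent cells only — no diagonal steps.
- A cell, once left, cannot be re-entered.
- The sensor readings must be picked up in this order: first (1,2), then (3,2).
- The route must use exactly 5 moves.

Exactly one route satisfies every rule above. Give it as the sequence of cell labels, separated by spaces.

The waypoints must appear in the order (1,2), (3,2), with no cell reused.
Route from (1,1): right 1 to (1,2), down 2 to (3,2), right 1 to (3,3), up 1 to (2,3) — 5 moves in all.
Check: order respected (1 at step 1, 2 at step 3); 5 moves as required.

(1,1) (1,2) (2,2) (3,2) (3,3) (2,3)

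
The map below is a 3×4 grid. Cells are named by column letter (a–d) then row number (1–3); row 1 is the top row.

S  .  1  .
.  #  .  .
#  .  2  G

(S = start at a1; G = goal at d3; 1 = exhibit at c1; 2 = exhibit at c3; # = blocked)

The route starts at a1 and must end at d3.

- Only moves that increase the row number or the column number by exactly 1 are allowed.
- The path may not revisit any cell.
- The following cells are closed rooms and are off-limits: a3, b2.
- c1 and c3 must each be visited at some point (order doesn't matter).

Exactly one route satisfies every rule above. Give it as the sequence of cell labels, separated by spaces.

Moves only go right or down, so the column and row indices never decrease.
Route from a1: right 2 to c1, down 2 to c3, right 1 to d3 — 5 moves in all.
Check: all required cells visited.

a1 b1 c1 c2 c3 d3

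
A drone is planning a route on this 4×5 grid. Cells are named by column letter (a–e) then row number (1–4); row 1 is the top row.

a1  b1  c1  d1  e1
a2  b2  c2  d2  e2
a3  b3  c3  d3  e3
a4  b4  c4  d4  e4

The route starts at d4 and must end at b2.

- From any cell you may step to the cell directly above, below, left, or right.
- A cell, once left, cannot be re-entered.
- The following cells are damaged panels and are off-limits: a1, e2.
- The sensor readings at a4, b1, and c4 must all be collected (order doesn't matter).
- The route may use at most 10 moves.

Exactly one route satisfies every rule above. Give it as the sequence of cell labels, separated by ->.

d4 -> c4 -> b4 -> a4 -> a3 -> b3 -> c3 -> c2 -> c1 -> b1 -> b2

The 10-move cap with required stops at a4, b1, c4 leaves no slack for detours.
Route from d4: left 3 to a4, up 1 to a3, right 2 to c3, up 2 to c1, left 1 to b1, down 1 to b2 — 10 moves in all.
Check: all required cells visited; 10 ≤ 10 moves.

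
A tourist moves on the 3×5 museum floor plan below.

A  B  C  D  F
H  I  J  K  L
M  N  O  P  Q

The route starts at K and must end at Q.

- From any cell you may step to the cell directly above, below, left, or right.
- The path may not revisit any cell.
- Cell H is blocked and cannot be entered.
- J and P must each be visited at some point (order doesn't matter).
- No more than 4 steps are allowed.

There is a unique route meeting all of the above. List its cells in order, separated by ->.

K -> J -> O -> P -> Q

Any route must reach J and P and still end at Q within 4 moves, so the order of the required stops is forced.
Route from K: left 1 to J, down 1 to O, right 2 to Q — 4 moves in all.
Check: all required cells visited; 4 ≤ 4 moves.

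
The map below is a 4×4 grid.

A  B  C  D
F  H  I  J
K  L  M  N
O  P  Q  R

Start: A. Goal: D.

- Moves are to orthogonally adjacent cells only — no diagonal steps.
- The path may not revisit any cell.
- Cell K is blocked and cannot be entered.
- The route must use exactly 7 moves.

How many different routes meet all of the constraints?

10

Need simple routes of exactly 7 moves from A to D (Manhattan distance 3, so 2 moves are spent on a detour and 2 undoing it).
Branch systematically from the start, pruning whenever the remaining move budget drops below the Manhattan distance to D or differs from it in parity. Grouping the completions by first move — via F: 5; via B: 5 — and summing: 5 + 5 = 10.
That gives 10 routes.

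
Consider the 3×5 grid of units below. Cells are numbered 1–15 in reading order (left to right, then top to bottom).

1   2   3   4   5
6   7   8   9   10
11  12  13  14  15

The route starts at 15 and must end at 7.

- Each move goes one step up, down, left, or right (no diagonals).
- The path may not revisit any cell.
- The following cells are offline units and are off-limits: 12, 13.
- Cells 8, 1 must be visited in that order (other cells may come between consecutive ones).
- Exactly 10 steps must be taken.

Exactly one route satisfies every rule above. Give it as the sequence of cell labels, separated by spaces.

The waypoints must appear in the order 8, 1, with no cell reused.
Route from 15: 2× up (reaching 5), left to 4, down to 9, left to 8, up to 3, 2× left (reaching 1), down to 6, right to 7 — 10 moves in all.
Check: order respected (8 at step 5, 1 at step 8); 10 moves as required.

15 10 5 4 9 8 3 2 1 6 7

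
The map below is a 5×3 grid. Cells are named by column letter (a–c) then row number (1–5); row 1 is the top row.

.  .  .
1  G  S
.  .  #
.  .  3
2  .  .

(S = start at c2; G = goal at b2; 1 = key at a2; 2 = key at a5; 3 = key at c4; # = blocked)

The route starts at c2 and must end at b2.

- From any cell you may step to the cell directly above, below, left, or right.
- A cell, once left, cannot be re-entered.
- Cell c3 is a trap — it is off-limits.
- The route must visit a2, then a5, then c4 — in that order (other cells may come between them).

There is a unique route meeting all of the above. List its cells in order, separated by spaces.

The waypoints must appear in the order a2, a5, c4, with no cell reused.
Route from c2: up to c1, 2× left (reaching a1), 4× down (reaching a5), 2× right (reaching c5), up to c4, left to b4, 2× up (reaching b2) — 13 moves in all.
Check: order respected (1 at step 4, 2 at step 7, 3 at step 10).

c2 c1 b1 a1 a2 a3 a4 a5 b5 c5 c4 b4 b3 b2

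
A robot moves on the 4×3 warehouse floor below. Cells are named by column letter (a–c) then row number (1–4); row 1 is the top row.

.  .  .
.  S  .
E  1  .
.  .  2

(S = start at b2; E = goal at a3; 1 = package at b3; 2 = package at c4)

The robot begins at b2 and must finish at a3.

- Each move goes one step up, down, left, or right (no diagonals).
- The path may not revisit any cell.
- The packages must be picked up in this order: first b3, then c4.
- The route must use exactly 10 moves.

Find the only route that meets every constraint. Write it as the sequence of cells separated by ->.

The waypoints must appear in the order b3, c4, with no cell reused.
Route from b2: 2× down (reaching b4), right to c4, 3× up (reaching c1), 2× left (reaching a1), 2× down (reaching a3) — 10 moves in all.
Check: order respected (1 at step 1, 2 at step 3); 10 moves as required.

b2 -> b3 -> b4 -> c4 -> c3 -> c2 -> c1 -> b1 -> a1 -> a2 -> a3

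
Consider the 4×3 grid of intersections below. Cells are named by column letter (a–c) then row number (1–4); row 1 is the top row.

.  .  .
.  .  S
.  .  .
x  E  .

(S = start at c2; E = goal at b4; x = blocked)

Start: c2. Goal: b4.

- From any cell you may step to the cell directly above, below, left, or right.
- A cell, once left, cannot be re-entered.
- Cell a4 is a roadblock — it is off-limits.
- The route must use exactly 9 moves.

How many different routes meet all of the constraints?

Need simple routes of exactly 9 moves from c2 to b4 (Manhattan distance 3, so 3 moves are spent on a detour and 3 undoing it).
Enumerating: c2 c1 b1 b2 a2 a3 b3 c3 c4 b4 | c2 c1 b1 a1 a2 a3 b3 c3 c4 b4 | c2 c1 b1 a1 a2 b2 b3 c3 c4 b4 | c2 b2 b1 a1 a2 a3 b3 c3 c4 b4.
That gives 4 routes.

4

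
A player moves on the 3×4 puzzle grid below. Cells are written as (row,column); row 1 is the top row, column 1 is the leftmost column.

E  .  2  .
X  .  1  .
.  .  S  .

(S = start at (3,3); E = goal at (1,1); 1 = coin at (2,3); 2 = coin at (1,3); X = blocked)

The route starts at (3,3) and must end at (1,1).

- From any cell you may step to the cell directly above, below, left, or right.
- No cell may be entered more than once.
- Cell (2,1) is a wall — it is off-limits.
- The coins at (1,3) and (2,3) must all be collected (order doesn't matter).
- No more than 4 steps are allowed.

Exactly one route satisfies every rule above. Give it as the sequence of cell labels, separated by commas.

The 4-move cap with required stops at (1,3), (2,3) leaves no slack for detours.
Route from (3,3): 2× up (reaching (1,3)), 2× left (reaching (1,1)) — 4 moves in all.
Check: all required cells visited; 4 ≤ 4 moves.

(3,3), (2,3), (1,3), (1,2), (1,1)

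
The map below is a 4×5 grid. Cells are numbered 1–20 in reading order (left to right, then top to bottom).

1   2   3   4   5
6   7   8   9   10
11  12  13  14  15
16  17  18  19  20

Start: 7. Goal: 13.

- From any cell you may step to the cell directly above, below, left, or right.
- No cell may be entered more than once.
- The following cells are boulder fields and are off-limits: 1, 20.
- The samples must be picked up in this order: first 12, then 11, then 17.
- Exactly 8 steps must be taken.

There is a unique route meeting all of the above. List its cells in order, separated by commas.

The waypoints must appear in the order 12, 11, 17, with no cell reused.
Route from 7: down 1 to 12, left 1 to 11, down 1 to 16, right 3 to 19, up 1 to 14, left 1 to 13 — 8 moves in all.
Check: order respected (12 at step 1, 11 at step 2, 17 at step 4); 8 moves as required.

7, 12, 11, 16, 17, 18, 19, 14, 13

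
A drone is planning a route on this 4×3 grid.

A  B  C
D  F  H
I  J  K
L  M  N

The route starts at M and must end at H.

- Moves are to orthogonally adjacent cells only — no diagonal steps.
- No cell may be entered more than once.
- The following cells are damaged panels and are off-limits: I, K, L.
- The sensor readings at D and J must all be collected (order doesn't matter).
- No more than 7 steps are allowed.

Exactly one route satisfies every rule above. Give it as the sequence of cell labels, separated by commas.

M, J, F, D, A, B, C, H

The budget equals the shortest possible length, so every move has to be on a shortest route through the required cells.
Route from M: up 2 to F, left 1 to D, up 1 to A, right 2 to C, down 1 to H — 7 moves in all.
Check: all required cells visited; 7 ≤ 7 moves.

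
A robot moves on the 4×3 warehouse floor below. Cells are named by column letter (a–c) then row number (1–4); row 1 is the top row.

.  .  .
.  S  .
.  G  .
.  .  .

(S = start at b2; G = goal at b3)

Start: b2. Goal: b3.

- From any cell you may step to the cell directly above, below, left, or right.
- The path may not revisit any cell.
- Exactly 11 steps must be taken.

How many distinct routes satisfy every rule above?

2

Need simple routes of exactly 11 moves from b2 to b3 (Manhattan distance 1, so 5 moves are spent on a detour and 5 undoing it).
Enumerating: b2 a2 a1 b1 c1 c2 c3 c4 b4 a4 a3 b3 | b2 c2 c1 b1 a1 a2 a3 a4 b4 c4 c3 b3.
That gives 2 routes.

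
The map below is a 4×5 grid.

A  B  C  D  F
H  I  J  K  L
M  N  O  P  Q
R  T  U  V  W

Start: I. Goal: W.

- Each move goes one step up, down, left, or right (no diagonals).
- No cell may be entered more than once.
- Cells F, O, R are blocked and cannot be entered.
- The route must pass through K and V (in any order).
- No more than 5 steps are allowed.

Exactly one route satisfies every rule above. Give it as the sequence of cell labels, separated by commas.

I, J, K, P, V, W

The 5-move cap with required stops at K, V leaves no slack for detours.
Route from I: right 2 to K, down 2 to V, right 1 to W — 5 moves in all.
Check: all required cells visited; 5 ≤ 5 moves.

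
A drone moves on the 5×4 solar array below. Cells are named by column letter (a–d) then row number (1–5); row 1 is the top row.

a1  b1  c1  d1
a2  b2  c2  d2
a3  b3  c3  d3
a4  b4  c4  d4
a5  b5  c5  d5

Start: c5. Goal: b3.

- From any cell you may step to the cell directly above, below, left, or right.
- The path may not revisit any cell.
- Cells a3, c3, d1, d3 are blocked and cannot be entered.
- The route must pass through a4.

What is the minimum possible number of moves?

5

Any route passes through a4 somewhere between c5 and b3. Summing Manhattan distances along the two legs (c5 → a4 → b3) gives a lower bound of 3 + 2 = 5 moves.
A route of 5 moves achieves this: c5 → b5 → a5 → a4 → b4 → b3.
Since 5 matches the lower bound, it is optimal.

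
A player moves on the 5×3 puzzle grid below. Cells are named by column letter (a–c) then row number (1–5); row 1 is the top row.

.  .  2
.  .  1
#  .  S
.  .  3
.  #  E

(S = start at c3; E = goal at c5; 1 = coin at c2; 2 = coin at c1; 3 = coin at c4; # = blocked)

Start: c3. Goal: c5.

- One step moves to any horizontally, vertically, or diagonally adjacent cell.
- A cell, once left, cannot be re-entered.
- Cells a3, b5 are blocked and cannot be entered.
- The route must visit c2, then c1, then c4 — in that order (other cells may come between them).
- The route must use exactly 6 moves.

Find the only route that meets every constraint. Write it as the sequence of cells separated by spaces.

The waypoints must appear in the order c2, c1, c4, with no cell reused.
Route from c3: 2× up (reaching c1), down-left to b2, down to b3, down-right to c4, down to c5 — 6 moves in all.
Check: order respected (1 at step 1, 2 at step 2, 3 at step 5); 6 moves as required.

c3 c2 c1 b2 b3 c4 c5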